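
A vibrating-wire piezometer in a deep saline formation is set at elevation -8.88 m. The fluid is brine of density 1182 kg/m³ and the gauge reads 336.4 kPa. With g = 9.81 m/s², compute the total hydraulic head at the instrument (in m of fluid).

h ≈ 20.13 m

ψ = P/(ρg) = 336.4×1000 / (1182 × 9.81) = 29.01 m.
h = z + ψ = -8.88 + 29.01 = 20.13 m.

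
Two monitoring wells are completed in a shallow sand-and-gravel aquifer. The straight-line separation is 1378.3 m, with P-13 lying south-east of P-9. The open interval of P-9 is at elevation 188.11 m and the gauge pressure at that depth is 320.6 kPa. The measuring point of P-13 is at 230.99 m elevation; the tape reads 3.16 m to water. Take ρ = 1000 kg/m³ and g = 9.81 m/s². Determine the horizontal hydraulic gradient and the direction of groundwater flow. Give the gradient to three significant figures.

i ≈ 0.00511; groundwater flows toward the north-west

Pressure head at P-9: ψ = P/(ρg) = 320.6×1000 / (1000 × 9.81) = 32.68 m.
Total head at P-9: h = z + ψ = 188.11 + 32.68 = 220.79 m.
Total head at P-13: h = 230.99 − 3.16 = 227.83 m.
Head difference: h(P-9) − h(P-13) = 220.79 − 227.83 = -7.04 m.
Hydraulic gradient: i = |Δh| / L = 7.04 / 1378.3 = 0.00511.
Flow is from higher to lower head: from P-13 toward P-9, i.e. toward the north-west.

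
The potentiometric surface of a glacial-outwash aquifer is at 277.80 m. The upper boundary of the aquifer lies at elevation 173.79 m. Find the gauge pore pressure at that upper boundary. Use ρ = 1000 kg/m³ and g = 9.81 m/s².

Pressure head at the aquifer top: ψ = h − z = 277.80 − 173.79 = 104.01 m.
P = ρgψ = 1000 × 9.81 × 104.01 = 1020338 Pa ≈ 1020 kPa.

P ≈ 1020 kPa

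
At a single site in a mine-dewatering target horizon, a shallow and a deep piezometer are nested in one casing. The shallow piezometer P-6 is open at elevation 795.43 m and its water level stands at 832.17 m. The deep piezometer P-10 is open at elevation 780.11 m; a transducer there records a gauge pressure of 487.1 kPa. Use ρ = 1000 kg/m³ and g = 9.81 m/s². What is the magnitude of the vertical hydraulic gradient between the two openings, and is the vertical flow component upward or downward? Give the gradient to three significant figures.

|i_v| ≈ 0.157; vertical flow is downward

Total head at P-6: h = 832.17 m (water level in the standpipe).
Pressure head at P-10: ψ = P/(ρg) = 487.1×1000 / (1000 × 9.81) = 49.65 m.
Total head at P-10: h = z + ψ = 780.11 + 49.65 = 829.76 m.
Δh = h(P-6) − h(P-10) = 832.17 − 829.76 = 2.41 m.
Vertical separation Δz = 795.43 − 780.11 = 15.32 m.
|i_v| = |Δh| / Δz = 2.41 / 15.32 = 0.157.
Head is higher in the shallow piezometer, so vertical flow is downward (recharge condition).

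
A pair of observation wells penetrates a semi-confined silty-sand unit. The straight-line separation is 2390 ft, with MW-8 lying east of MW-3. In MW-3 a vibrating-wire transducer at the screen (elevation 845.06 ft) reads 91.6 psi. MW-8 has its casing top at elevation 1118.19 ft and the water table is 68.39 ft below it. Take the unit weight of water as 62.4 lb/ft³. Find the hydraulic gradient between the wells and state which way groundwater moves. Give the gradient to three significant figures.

i ≈ 0.00278; groundwater flows toward the east

Pressure head at MW-3: ψ = 144·P/γ = 144 × 91.6 / 62.4 = 211.38 ft.
Total head at MW-3: h = z + ψ = 845.06 + 211.38 = 1056.44 ft.
Total head at MW-8: h = 1118.19 − 68.39 = 1049.80 ft.
Head difference: h(MW-3) − h(MW-8) = 1056.44 − 1049.80 = 6.64 ft.
Hydraulic gradient: i = |Δh| / L = 6.64 / 2390 = 0.00278.
Flow is from higher to lower head: from MW-3 toward MW-8, i.e. toward the east.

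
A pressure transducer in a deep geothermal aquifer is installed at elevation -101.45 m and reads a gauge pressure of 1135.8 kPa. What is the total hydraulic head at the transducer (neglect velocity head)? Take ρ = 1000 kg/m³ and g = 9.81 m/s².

h ≈ 14.33 m

ψ = P/(ρg) = 1135.8×1000 / (1000 × 9.81) = 115.78 m.
h = z + ψ = -101.45 + 115.78 = 14.33 m.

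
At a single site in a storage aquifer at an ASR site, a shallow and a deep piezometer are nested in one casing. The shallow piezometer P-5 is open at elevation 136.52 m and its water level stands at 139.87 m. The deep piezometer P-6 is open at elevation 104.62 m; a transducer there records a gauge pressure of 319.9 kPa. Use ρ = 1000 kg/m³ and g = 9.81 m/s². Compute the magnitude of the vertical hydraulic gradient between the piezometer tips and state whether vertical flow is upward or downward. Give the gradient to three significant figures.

Total head at P-5: h = 139.87 m (water level in the standpipe).
Pressure head at P-6: ψ = P/(ρg) = 319.9×1000 / (1000 × 9.81) = 32.61 m.
Total head at P-6: h = z + ψ = 104.62 + 32.61 = 137.23 m.
Δh = h(P-5) − h(P-6) = 139.87 − 137.23 = 2.64 m.
Vertical separation Δz = 136.52 − 104.62 = 31.90 m.
|i_v| = |Δh| / Δz = 2.64 / 31.90 = 0.0828.
Head is higher in the shallow piezometer, so vertical flow is downward (recharge condition).

|i_v| ≈ 0.0828; vertical flow is downward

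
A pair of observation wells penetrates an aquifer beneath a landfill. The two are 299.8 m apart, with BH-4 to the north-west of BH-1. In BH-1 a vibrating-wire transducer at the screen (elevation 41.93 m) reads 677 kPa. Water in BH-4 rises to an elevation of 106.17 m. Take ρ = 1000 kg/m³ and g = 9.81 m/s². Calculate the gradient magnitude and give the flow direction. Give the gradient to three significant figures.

Pressure head at BH-1: ψ = P/(ρg) = 677×1000 / (1000 × 9.81) = 69.01 m.
Total head at BH-1: h = z + ψ = 41.93 + 69.01 = 110.94 m.
Total head at BH-4: h = 106.17 m (water level in the piezometer is the total head).
Head difference: h(BH-1) − h(BH-4) = 110.94 − 106.17 = 4.77 m.
Hydraulic gradient: i = |Δh| / L = 4.77 / 299.8 = 0.0159.
Flow is from higher to lower head: from BH-1 toward BH-4, i.e. toward the north-west.

i ≈ 0.0159; groundwater flows toward the north-west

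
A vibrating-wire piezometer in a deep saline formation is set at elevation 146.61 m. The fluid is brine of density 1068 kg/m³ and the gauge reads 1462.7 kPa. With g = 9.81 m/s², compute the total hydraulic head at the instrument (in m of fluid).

h ≈ 286.22 m

ψ = P/(ρg) = 1462.7×1000 / (1068 × 9.81) = 139.61 m.
h = z + ψ = 146.61 + 139.61 = 286.22 m.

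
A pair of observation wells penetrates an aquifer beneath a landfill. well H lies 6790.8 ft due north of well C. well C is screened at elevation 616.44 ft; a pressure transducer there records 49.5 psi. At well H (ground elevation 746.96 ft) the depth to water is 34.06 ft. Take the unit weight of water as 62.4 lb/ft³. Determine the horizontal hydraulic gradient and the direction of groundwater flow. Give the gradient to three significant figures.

i ≈ 0.00262; groundwater flows toward the north

Pressure head at well C: ψ = 144·P/γ = 144 × 49.5 / 62.4 = 114.23 ft.
Total head at well C: h = z + ψ = 616.44 + 114.23 = 730.67 ft.
Total head at well H: h = 746.96 − 34.06 = 712.90 ft.
Head difference: h(well C) − h(well H) = 730.67 − 712.90 = 17.77 ft.
Hydraulic gradient: i = |Δh| / L = 17.77 / 6790.8 = 0.00262.
Flow is from higher to lower head: from well C toward well H, i.e. toward the north.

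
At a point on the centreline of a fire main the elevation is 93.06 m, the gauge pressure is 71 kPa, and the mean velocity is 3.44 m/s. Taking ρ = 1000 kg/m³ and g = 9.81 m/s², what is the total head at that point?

h ≈ 100.90 m

Pressure head ψ = P/(ρg) = 71×1000 / (1000 × 9.81) = 7.24 m.
Velocity head = v²/(2g) = 3.44² / (2 × 9.81) = 0.603 m.
h = z + ψ + v²/(2g) = 93.06 + 7.24 + 0.603 = 100.90 m.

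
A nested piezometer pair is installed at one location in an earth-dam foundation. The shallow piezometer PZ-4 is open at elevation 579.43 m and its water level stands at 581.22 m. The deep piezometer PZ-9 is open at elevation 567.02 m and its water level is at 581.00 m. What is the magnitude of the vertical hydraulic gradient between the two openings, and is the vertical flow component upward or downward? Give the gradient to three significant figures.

|i_v| ≈ 0.0177; vertical flow is downward

Total head at PZ-4: h = 581.22 m (water level in the standpipe).
Total head at PZ-9: h = 581.00 m.
Δh = h(PZ-4) − h(PZ-9) = 581.22 − 581.00 = 0.22 m.
Vertical separation Δz = 579.43 − 567.02 = 12.41 m.
|i_v| = |Δh| / Δz = 0.22 / 12.41 = 0.0177.
Head is higher in the shallow piezometer, so vertical flow is downward (recharge condition).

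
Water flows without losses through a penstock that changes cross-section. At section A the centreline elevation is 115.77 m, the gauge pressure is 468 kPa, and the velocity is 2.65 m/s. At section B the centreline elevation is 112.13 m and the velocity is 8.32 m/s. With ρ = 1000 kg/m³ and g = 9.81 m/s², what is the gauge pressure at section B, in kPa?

Pressure head at A: ψ₁ = P₁/(ρg) = 468×1000 / (1000 × 9.81) = 47.71 m.
Velocity heads: v₁²/2g = 2.65²/19.62 = 0.358 m; v₂²/2g = 8.32²/19.62 = 3.528 m.
Total head H = z₁ + ψ₁ + v₁²/2g = 115.77 + 47.71 + 0.358 = 163.84 m.
ψ₂ = H − z₂ − v₂²/2g = 163.84 − 112.13 − 3.528 = 48.18 m.
P₂ = ρgψ₂ = 1000 × 9.81 × 48.18 ≈ 473 kPa.

P₂ ≈ 473 kPa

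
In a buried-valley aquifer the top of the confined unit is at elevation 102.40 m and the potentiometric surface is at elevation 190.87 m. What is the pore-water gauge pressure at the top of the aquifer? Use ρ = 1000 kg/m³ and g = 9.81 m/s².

Pressure head at the aquifer top: ψ = h − z = 190.87 − 102.40 = 88.47 m.
P = ρgψ = 1000 × 9.81 × 88.47 = 867891 Pa ≈ 868 kPa.

P ≈ 868 kPa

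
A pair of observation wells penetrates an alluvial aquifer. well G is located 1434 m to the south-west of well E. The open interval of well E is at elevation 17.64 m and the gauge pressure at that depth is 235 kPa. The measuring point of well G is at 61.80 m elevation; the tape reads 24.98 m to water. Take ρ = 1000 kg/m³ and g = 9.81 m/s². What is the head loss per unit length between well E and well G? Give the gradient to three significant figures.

Pressure head at well E: ψ = P/(ρg) = 235×1000 / (1000 × 9.81) = 23.96 m.
Total head at well E: h = z + ψ = 17.64 + 23.96 = 41.60 m.
Total head at well G: h = 61.80 − 24.98 = 36.82 m.
Head difference: h(well E) − h(well G) = 41.60 − 36.82 = 4.78 m.
Hydraulic gradient: i = |Δh| / L = 4.78 / 1434 = 0.00333.

i ≈ 0.00333 m/m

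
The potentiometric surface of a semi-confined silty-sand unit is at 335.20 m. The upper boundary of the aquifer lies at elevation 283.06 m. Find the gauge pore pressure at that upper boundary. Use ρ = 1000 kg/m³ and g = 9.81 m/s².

Pressure head at the aquifer top: ψ = h − z = 335.20 − 283.06 = 52.14 m.
P = ρgψ = 1000 × 9.81 × 52.14 = 511493 Pa ≈ 511 kPa.

P ≈ 511 kPa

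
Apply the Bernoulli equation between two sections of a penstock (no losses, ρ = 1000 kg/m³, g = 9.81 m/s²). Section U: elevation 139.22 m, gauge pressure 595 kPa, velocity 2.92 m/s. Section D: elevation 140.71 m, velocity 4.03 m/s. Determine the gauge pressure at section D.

P₂ ≈ 577 kPa

Pressure head at U: ψ₁ = P₁/(ρg) = 595×1000 / (1000 × 9.81) = 60.65 m.
Velocity heads: v₁²/2g = 2.92²/19.62 = 0.435 m; v₂²/2g = 4.03²/19.62 = 0.828 m.
Total head H = z₁ + ψ₁ + v₁²/2g = 139.22 + 60.65 + 0.435 = 200.31 m.
ψ₂ = H − z₂ − v₂²/2g = 200.31 − 140.71 − 0.828 = 58.77 m.
P₂ = ρgψ₂ = 1000 × 9.81 × 58.77 ≈ 577 kPa.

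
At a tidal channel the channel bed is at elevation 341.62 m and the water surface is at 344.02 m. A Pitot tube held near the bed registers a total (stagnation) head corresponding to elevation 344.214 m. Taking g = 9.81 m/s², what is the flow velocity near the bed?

v ≈ 1.95 m/s

Near the bed, under hydrostatic conditions, the piezometric head (z + ψ) equals the free-surface elevation, 344.02 m.
Velocity head = total − piezometric = 344.214 − 344.02 = 0.194 m.
v = √(2g·h_v) = √(2 × 9.81 × 0.194) = 1.95 m/s.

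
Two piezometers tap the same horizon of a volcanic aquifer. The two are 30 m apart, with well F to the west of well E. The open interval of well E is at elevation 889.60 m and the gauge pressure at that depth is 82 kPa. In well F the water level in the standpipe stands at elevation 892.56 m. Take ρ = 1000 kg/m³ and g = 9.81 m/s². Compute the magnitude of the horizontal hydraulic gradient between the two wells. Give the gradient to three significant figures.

Pressure head at well E: ψ = P/(ρg) = 82×1000 / (1000 × 9.81) = 8.36 m.
Total head at well E: h = z + ψ = 889.60 + 8.36 = 897.96 m.
Total head at well F: h = 892.56 m (water level in the piezometer is the total head).
Head difference: h(well E) − h(well F) = 897.96 − 892.56 = 5.40 m.
Hydraulic gradient: i = |Δh| / L = 5.40 / 30 = 0.180.

i ≈ 0.180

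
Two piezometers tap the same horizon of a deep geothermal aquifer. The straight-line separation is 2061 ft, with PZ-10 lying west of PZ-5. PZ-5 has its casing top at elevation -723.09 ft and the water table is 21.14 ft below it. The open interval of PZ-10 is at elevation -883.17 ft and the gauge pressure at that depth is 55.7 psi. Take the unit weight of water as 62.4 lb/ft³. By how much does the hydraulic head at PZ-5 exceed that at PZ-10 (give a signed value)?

Total head at PZ-5: h = -723.09 − 21.14 = -744.23 ft.
Pressure head at PZ-10: ψ = 144·P/γ = 144 × 55.7 / 62.4 = 128.54 ft.
Total head at PZ-10: h = z + ψ = -883.17 + 128.54 = -754.63 ft.
Head difference: h(PZ-5) − h(PZ-10) = -744.23 − (-754.63) = 10.40 ft.

Δh ≈ 10.40 ft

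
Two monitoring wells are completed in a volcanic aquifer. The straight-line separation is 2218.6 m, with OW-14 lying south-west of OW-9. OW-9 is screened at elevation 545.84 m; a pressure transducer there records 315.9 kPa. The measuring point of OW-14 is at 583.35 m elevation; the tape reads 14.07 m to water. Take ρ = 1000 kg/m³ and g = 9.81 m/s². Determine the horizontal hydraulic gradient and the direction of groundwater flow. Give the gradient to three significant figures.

Pressure head at OW-9: ψ = P/(ρg) = 315.9×1000 / (1000 × 9.81) = 32.20 m.
Total head at OW-9: h = z + ψ = 545.84 + 32.20 = 578.04 m.
Total head at OW-14: h = 583.35 − 14.07 = 569.28 m.
Head difference: h(OW-9) − h(OW-14) = 578.04 − 569.28 = 8.76 m.
Hydraulic gradient: i = |Δh| / L = 8.76 / 2218.6 = 0.00395.
Flow is from higher to lower head: from OW-9 toward OW-14, i.e. toward the south-west.

i ≈ 0.00395; groundwater flows toward the south-west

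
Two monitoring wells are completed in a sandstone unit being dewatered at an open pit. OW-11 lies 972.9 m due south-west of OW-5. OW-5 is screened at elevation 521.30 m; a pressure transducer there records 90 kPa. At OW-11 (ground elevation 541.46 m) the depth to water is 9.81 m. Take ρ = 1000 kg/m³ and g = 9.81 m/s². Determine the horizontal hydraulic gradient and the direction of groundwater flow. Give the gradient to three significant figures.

i ≈ 0.00121; groundwater flows toward the north-east

Pressure head at OW-5: ψ = P/(ρg) = 90×1000 / (1000 × 9.81) = 9.17 m.
Total head at OW-5: h = z + ψ = 521.30 + 9.17 = 530.47 m.
Total head at OW-11: h = 541.46 − 9.81 = 531.65 m.
Head difference: h(OW-5) − h(OW-11) = 530.47 − 531.65 = -1.18 m.
Hydraulic gradient: i = |Δh| / L = 1.18 / 972.9 = 0.00121.
Flow is from higher to lower head: from OW-11 toward OW-5, i.e. toward the north-east.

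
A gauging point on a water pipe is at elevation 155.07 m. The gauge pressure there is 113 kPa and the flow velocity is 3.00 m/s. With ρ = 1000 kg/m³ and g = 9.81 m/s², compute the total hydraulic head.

Pressure head ψ = P/(ρg) = 113×1000 / (1000 × 9.81) = 11.52 m.
Velocity head = v²/(2g) = 3.00² / (2 × 9.81) = 0.459 m.
h = z + ψ + v²/(2g) = 155.07 + 11.52 + 0.459 = 167.05 m.

h ≈ 167.05 m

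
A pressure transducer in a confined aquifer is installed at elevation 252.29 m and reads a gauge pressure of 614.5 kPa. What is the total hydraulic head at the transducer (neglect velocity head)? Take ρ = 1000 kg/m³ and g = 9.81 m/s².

h ≈ 314.93 m

ψ = P/(ρg) = 614.5×1000 / (1000 × 9.81) = 62.64 m.
h = z + ψ = 252.29 + 62.64 = 314.93 m.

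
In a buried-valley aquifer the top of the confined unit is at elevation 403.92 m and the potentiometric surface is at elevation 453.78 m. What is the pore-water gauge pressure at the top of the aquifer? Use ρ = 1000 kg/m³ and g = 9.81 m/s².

Pressure head at the aquifer top: ψ = h − z = 453.78 − 403.92 = 49.86 m.
P = ρgψ = 1000 × 9.81 × 49.86 = 489127 Pa ≈ 489 kPa.

P ≈ 489 kPa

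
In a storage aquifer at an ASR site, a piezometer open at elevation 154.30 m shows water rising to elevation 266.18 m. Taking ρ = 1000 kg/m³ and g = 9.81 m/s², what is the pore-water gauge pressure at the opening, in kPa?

P ≈ 1100 kPa

Pressure head ψ = h − z = 266.18 − 154.30 = 111.88 m.
P = ρgψ = 1000 × 9.81 × 111.88 = 1097543 Pa ≈ 1100 kPa.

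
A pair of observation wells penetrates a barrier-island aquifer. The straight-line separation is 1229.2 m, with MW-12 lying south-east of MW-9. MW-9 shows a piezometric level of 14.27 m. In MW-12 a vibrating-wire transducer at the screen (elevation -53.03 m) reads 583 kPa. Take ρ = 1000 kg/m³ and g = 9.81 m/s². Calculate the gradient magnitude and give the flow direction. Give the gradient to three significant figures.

i ≈ 0.00640; groundwater flows toward the south-east

Total head at MW-9: h = 14.27 m (water level in the piezometer is the total head).
Pressure head at MW-12: ψ = P/(ρg) = 583×1000 / (1000 × 9.81) = 59.43 m.
Total head at MW-12: h = z + ψ = -53.03 + 59.43 = 6.40 m.
Head difference: h(MW-9) − h(MW-12) = 14.27 − 6.40 = 7.87 m.
Hydraulic gradient: i = |Δh| / L = 7.87 / 1229.2 = 0.00640.
Flow is from higher to lower head: from MW-9 toward MW-12, i.e. toward the south-east.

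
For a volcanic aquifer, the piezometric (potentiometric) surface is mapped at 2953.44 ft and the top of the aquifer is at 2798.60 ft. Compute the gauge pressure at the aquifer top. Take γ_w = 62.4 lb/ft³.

Pressure head at the aquifer top: ψ = h − z = 2953.44 − 2798.60 = 154.84 ft.
P = γψ/144 = 62.4 × 154.84 / 144 = 67.1 psi.

P ≈ 67.1 psi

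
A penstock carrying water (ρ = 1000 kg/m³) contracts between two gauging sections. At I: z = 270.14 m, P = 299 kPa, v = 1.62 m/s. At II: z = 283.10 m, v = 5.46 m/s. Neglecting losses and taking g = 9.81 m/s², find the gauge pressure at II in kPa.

Pressure head at I: ψ₁ = P₁/(ρg) = 299×1000 / (1000 × 9.81) = 30.48 m.
Velocity heads: v₁²/2g = 1.62²/19.62 = 0.134 m; v₂²/2g = 5.46²/19.62 = 1.519 m.
Total head H = z₁ + ψ₁ + v₁²/2g = 270.14 + 30.48 + 0.134 = 300.75 m.
ψ₂ = H − z₂ − v₂²/2g = 300.75 − 283.10 − 1.519 = 16.13 m.
P₂ = ρgψ₂ = 1000 × 9.81 × 16.13 ≈ 158 kPa.

P₂ ≈ 158 kPa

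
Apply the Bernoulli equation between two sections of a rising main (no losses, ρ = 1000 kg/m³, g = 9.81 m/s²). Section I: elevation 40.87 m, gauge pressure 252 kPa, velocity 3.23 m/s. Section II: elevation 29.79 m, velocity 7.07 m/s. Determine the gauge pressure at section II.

Pressure head at I: ψ₁ = P₁/(ρg) = 252×1000 / (1000 × 9.81) = 25.69 m.
Velocity heads: v₁²/2g = 3.23²/19.62 = 0.532 m; v₂²/2g = 7.07²/19.62 = 2.548 m.
Total head H = z₁ + ψ₁ + v₁²/2g = 40.87 + 25.69 + 0.532 = 67.09 m.
ψ₂ = H − z₂ − v₂²/2g = 67.09 − 29.79 − 2.548 = 34.75 m.
P₂ = ρgψ₂ = 1000 × 9.81 × 34.75 ≈ 341 kPa.

P₂ ≈ 341 kPa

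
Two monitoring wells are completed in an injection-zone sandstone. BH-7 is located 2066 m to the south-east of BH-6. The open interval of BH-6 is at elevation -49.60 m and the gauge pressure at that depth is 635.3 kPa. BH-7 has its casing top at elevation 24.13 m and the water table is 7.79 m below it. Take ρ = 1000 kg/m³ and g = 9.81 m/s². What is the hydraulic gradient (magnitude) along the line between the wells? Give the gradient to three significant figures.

i ≈ 0.000571

Pressure head at BH-6: ψ = P/(ρg) = 635.3×1000 / (1000 × 9.81) = 64.76 m.
Total head at BH-6: h = z + ψ = -49.60 + 64.76 = 15.16 m.
Total head at BH-7: h = 24.13 − 7.79 = 16.34 m.
Head difference: h(BH-6) − h(BH-7) = 15.16 − 16.34 = -1.18 m.
Hydraulic gradient: i = |Δh| / L = 1.18 / 2066 = 0.000571.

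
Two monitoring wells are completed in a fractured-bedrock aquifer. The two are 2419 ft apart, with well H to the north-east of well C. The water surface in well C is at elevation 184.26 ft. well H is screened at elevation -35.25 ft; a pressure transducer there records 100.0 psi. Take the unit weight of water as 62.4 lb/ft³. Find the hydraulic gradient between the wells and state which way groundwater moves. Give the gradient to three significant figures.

Total head at well C: h = 184.26 ft (water level in the piezometer is the total head).
Pressure head at well H: ψ = 144·P/γ = 144 × 100.0 / 62.4 = 230.77 ft.
Total head at well H: h = z + ψ = -35.25 + 230.77 = 195.52 ft.
Head difference: h(well C) − h(well H) = 184.26 − 195.52 = -11.26 ft.
Hydraulic gradient: i = |Δh| / L = 11.26 / 2419 = 0.00465.
Flow is from higher to lower head: from well H toward well C, i.e. toward the south-west.

i ≈ 0.00465; groundwater flows toward the south-west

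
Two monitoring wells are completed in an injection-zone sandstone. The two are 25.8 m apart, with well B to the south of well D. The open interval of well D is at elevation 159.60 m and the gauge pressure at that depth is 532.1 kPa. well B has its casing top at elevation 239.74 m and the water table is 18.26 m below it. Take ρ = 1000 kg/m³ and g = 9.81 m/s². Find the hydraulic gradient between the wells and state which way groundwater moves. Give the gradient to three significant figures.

Pressure head at well D: ψ = P/(ρg) = 532.1×1000 / (1000 × 9.81) = 54.24 m.
Total head at well D: h = z + ψ = 159.60 + 54.24 = 213.84 m.
Total head at well B: h = 239.74 − 18.26 = 221.48 m.
Head difference: h(well D) − h(well B) = 213.84 − 221.48 = -7.64 m.
Hydraulic gradient: i = |Δh| / L = 7.64 / 25.8 = 0.296.
Flow is from higher to lower head: from well B toward well D, i.e. toward the north.

i ≈ 0.296; groundwater flows toward the north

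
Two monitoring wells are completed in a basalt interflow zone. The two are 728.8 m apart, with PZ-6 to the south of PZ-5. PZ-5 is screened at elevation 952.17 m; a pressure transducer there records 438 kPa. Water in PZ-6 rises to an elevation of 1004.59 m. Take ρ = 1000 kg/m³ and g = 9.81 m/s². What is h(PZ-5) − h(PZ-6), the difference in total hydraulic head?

Δh ≈ -7.77 m

Pressure head at PZ-5: ψ = P/(ρg) = 438×1000 / (1000 × 9.81) = 44.65 m.
Total head at PZ-5: h = z + ψ = 952.17 + 44.65 = 996.82 m.
Total head at PZ-6: h = 1004.59 m (water level in the piezometer is the total head).
Head difference: h(PZ-5) − h(PZ-6) = 996.82 − 1004.59 = -7.77 m.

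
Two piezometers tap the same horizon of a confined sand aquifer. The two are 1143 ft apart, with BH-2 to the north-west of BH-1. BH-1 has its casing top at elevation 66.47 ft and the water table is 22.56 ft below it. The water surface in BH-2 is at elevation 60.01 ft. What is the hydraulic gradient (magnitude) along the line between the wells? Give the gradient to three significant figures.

i ≈ 0.0141

Total head at BH-1: h = 66.47 − 22.56 = 43.91 ft.
Total head at BH-2: h = 60.01 ft (water level in the piezometer is the total head).
Head difference: h(BH-1) − h(BH-2) = 43.91 − 60.01 = -16.10 ft.
Hydraulic gradient: i = |Δh| / L = 16.10 / 1143 = 0.0141.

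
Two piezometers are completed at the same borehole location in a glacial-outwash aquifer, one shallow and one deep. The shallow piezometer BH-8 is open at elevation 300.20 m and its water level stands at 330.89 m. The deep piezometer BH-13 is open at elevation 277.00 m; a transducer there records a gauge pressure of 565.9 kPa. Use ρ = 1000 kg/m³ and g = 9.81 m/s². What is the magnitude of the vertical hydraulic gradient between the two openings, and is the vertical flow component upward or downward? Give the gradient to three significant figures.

Total head at BH-8: h = 330.89 m (water level in the standpipe).
Pressure head at BH-13: ψ = P/(ρg) = 565.9×1000 / (1000 × 9.81) = 57.69 m.
Total head at BH-13: h = z + ψ = 277.00 + 57.69 = 334.69 m.
Δh = h(BH-8) − h(BH-13) = 330.89 − 334.69 = -3.80 m.
Vertical separation Δz = 300.20 − 277.00 = 23.20 m.
|i_v| = |Δh| / Δz = 3.80 / 23.20 = 0.164.
Head is higher in the deep piezometer, so vertical flow is upward (discharge condition).

|i_v| ≈ 0.164; vertical flow is upward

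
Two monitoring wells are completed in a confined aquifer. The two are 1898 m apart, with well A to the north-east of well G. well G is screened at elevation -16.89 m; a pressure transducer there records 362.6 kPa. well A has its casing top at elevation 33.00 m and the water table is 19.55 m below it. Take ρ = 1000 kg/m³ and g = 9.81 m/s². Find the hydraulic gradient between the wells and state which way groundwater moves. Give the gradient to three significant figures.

i ≈ 0.00349; groundwater flows toward the north-east

Pressure head at well G: ψ = P/(ρg) = 362.6×1000 / (1000 × 9.81) = 36.96 m.
Total head at well G: h = z + ψ = -16.89 + 36.96 = 20.07 m.
Total head at well A: h = 33.00 − 19.55 = 13.45 m.
Head difference: h(well G) − h(well A) = 20.07 − 13.45 = 6.62 m.
Hydraulic gradient: i = |Δh| / L = 6.62 / 1898 = 0.00349.
Flow is from higher to lower head: from well G toward well A, i.e. toward the north-east.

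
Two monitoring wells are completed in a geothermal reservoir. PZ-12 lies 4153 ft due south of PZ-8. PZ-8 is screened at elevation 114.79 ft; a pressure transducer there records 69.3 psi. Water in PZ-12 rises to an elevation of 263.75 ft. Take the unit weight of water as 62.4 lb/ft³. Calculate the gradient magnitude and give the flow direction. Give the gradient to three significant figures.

Pressure head at PZ-8: ψ = 144·P/γ = 144 × 69.3 / 62.4 = 159.92 ft.
Total head at PZ-8: h = z + ψ = 114.79 + 159.92 = 274.71 ft.
Total head at PZ-12: h = 263.75 ft (water level in the piezometer is the total head).
Head difference: h(PZ-8) − h(PZ-12) = 274.71 − 263.75 = 10.96 ft.
Hydraulic gradient: i = |Δh| / L = 10.96 / 4153 = 0.00264.
Flow is from higher to lower head: from PZ-8 toward PZ-12, i.e. toward the south.

i ≈ 0.00264; groundwater flows toward the south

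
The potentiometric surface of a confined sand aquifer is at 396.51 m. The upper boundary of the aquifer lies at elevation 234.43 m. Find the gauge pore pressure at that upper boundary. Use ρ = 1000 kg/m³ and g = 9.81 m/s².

P ≈ 1590 kPa

Pressure head at the aquifer top: ψ = h − z = 396.51 − 234.43 = 162.08 m.
P = ρgψ = 1000 × 9.81 × 162.08 = 1590005 Pa ≈ 1590 kPa.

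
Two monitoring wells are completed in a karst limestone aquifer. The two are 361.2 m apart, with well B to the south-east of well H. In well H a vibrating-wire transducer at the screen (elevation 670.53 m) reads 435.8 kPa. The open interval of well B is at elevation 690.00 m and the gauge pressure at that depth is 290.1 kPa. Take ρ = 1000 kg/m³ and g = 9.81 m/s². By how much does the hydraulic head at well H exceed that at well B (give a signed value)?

Pressure head at well H: ψ = P/(ρg) = 435.8×1000 / (1000 × 9.81) = 44.42 m.
Total head at well H: h = z + ψ = 670.53 + 44.42 = 714.95 m.
Pressure head at well B: ψ = P/(ρg) = 290.1×1000 / (1000 × 9.81) = 29.57 m.
Total head at well B: h = z + ψ = 690.00 + 29.57 = 719.57 m.
Head difference: h(well H) − h(well B) = 714.95 − 719.57 = -4.62 m.

Δh ≈ -4.62 m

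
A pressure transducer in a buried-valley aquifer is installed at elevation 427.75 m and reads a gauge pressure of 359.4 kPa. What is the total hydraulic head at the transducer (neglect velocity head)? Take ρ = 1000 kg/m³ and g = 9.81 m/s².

h ≈ 464.39 m

ψ = P/(ρg) = 359.4×1000 / (1000 × 9.81) = 36.64 m.
h = z + ψ = 427.75 + 36.64 = 464.39 m.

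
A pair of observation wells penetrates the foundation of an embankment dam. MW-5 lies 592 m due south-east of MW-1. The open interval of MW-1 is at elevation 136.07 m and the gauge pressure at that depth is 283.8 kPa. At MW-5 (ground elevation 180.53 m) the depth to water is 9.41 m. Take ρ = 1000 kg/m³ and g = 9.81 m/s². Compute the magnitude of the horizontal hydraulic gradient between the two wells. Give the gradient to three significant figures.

Pressure head at MW-1: ψ = P/(ρg) = 283.8×1000 / (1000 × 9.81) = 28.93 m.
Total head at MW-1: h = z + ψ = 136.07 + 28.93 = 165.00 m.
Total head at MW-5: h = 180.53 − 9.41 = 171.12 m.
Head difference: h(MW-1) − h(MW-5) = 165.00 − 171.12 = -6.12 m.
Hydraulic gradient: i = |Δh| / L = 6.12 / 592 = 0.0103.

i ≈ 0.0103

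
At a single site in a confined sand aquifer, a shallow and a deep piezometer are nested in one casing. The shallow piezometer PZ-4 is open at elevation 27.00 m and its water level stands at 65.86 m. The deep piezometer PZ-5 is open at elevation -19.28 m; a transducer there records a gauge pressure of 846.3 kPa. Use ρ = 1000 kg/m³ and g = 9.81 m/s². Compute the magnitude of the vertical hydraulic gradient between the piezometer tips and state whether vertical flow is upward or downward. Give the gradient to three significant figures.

Total head at PZ-4: h = 65.86 m (water level in the standpipe).
Pressure head at PZ-5: ψ = P/(ρg) = 846.3×1000 / (1000 × 9.81) = 86.27 m.
Total head at PZ-5: h = z + ψ = -19.28 + 86.27 = 66.99 m.
Δh = h(PZ-4) − h(PZ-5) = 65.86 − 66.99 = -1.13 m.
Vertical separation Δz = 27.00 − (-19.28) = 46.28 m.
|i_v| = |Δh| / Δz = 1.13 / 46.28 = 0.0244.
Head is higher in the deep piezometer, so vertical flow is upward (discharge condition).

|i_v| ≈ 0.0244; vertical flow is upward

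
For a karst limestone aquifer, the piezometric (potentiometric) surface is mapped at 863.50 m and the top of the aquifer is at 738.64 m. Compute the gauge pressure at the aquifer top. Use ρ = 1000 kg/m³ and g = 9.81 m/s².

Pressure head at the aquifer top: ψ = h − z = 863.50 − 738.64 = 124.86 m.
P = ρgψ = 1000 × 9.81 × 124.86 = 1224877 Pa ≈ 1220 kPa.

P ≈ 1220 kPa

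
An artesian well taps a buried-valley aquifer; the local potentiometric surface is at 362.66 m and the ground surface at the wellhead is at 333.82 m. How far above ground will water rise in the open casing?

Water rises to the potentiometric surface, so the rise above ground = 362.66 − 333.82 = 28.84 m.

≈ 28.84 m above ground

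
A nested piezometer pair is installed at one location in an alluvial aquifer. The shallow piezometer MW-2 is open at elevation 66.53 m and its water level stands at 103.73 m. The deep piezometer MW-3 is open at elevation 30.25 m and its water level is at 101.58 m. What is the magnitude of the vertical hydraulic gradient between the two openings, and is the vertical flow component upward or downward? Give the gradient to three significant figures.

Total head at MW-2: h = 103.73 m (water level in the standpipe).
Total head at MW-3: h = 101.58 m.
Δh = h(MW-2) − h(MW-3) = 103.73 − 101.58 = 2.15 m.
Vertical separation Δz = 66.53 − 30.25 = 36.28 m.
|i_v| = |Δh| / Δz = 2.15 / 36.28 = 0.0593.
Head is higher in the shallow piezometer, so vertical flow is downward (recharge condition).

|i_v| ≈ 0.0593; vertical flow is downward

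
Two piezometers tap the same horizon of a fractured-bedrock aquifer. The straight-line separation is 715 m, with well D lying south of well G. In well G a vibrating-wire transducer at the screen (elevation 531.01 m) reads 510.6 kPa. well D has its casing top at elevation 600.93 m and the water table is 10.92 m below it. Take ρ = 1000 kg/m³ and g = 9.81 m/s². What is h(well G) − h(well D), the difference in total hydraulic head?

Pressure head at well G: ψ = P/(ρg) = 510.6×1000 / (1000 × 9.81) = 52.05 m.
Total head at well G: h = z + ψ = 531.01 + 52.05 = 583.06 m.
Total head at well D: h = 600.93 − 10.92 = 590.01 m.
Head difference: h(well G) − h(well D) = 583.06 − 590.01 = -6.95 m.

Δh ≈ -6.95 m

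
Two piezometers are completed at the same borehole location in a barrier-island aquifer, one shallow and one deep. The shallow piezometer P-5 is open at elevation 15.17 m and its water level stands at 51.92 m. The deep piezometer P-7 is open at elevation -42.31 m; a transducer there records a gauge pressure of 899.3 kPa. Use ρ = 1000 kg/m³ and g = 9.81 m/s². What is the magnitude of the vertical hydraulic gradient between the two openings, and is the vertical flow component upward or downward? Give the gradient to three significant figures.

Total head at P-5: h = 51.92 m (water level in the standpipe).
Pressure head at P-7: ψ = P/(ρg) = 899.3×1000 / (1000 × 9.81) = 91.67 m.
Total head at P-7: h = z + ψ = -42.31 + 91.67 = 49.36 m.
Δh = h(P-5) − h(P-7) = 51.92 − 49.36 = 2.56 m.
Vertical separation Δz = 15.17 − (-42.31) = 57.48 m.
|i_v| = |Δh| / Δz = 2.56 / 57.48 = 0.0445.
Head is higher in the shallow piezometer, so vertical flow is downward (recharge condition).

|i_v| ≈ 0.0445; vertical flow is downward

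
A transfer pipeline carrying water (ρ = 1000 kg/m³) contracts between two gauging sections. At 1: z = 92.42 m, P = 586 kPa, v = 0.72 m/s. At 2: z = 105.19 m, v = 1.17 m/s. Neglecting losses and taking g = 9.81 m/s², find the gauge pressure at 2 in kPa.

Pressure head at 1: ψ₁ = P₁/(ρg) = 586×1000 / (1000 × 9.81) = 59.73 m.
Velocity heads: v₁²/2g = 0.72²/19.62 = 0.026 m; v₂²/2g = 1.17²/19.62 = 0.070 m.
Total head H = z₁ + ψ₁ + v₁²/2g = 92.42 + 59.73 + 0.026 = 152.18 m.
ψ₂ = H − z₂ − v₂²/2g = 152.18 − 105.19 − 0.070 = 46.92 m.
P₂ = ρgψ₂ = 1000 × 9.81 × 46.92 ≈ 460 kPa.

P₂ ≈ 460 kPa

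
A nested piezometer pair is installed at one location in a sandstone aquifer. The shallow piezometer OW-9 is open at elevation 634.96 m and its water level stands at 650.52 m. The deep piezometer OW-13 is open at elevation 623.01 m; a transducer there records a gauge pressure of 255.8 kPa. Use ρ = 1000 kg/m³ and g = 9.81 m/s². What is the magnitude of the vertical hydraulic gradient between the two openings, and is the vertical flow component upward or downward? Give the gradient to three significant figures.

Total head at OW-9: h = 650.52 m (water level in the standpipe).
Pressure head at OW-13: ψ = P/(ρg) = 255.8×1000 / (1000 × 9.81) = 26.08 m.
Total head at OW-13: h = z + ψ = 623.01 + 26.08 = 649.09 m.
Δh = h(OW-9) − h(OW-13) = 650.52 − 649.09 = 1.43 m.
Vertical separation Δz = 634.96 − 623.01 = 11.95 m.
|i_v| = |Δh| / Δz = 1.43 / 11.95 = 0.120.
Head is higher in the shallow piezometer, so vertical flow is downward (recharge condition).

|i_v| ≈ 0.120; vertical flow is downward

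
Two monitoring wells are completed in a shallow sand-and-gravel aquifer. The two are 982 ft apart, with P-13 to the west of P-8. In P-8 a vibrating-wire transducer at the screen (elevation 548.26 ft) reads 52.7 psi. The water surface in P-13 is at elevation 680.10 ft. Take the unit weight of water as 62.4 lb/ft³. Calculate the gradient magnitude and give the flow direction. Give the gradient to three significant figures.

i ≈ 0.0104; groundwater flows toward the east

Pressure head at P-8: ψ = 144·P/γ = 144 × 52.7 / 62.4 = 121.62 ft.
Total head at P-8: h = z + ψ = 548.26 + 121.62 = 669.88 ft.
Total head at P-13: h = 680.10 ft (water level in the piezometer is the total head).
Head difference: h(P-8) − h(P-13) = 669.88 − 680.10 = -10.22 ft.
Hydraulic gradient: i = |Δh| / L = 10.22 / 982 = 0.0104.
Flow is from higher to lower head: from P-13 toward P-8, i.e. toward the east.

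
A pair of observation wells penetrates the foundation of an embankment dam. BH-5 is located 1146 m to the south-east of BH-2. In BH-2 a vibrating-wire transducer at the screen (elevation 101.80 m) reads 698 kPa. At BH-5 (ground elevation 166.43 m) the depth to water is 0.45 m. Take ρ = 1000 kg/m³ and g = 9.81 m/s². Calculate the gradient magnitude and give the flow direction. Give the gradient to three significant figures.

i ≈ 0.00608; groundwater flows toward the south-east

Pressure head at BH-2: ψ = P/(ρg) = 698×1000 / (1000 × 9.81) = 71.15 m.
Total head at BH-2: h = z + ψ = 101.80 + 71.15 = 172.95 m.
Total head at BH-5: h = 166.43 − 0.45 = 165.98 m.
Head difference: h(BH-2) − h(BH-5) = 172.95 − 165.98 = 6.97 m.
Hydraulic gradient: i = |Δh| / L = 6.97 / 1146 = 0.00608.
Flow is from higher to lower head: from BH-2 toward BH-5, i.e. toward the south-east.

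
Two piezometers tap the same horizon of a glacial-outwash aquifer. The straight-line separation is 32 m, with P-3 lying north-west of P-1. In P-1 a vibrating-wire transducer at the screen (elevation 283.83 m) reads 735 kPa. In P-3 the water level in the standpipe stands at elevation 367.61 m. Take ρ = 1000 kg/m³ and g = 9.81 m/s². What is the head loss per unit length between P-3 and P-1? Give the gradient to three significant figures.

i ≈ 0.277 m/m

Pressure head at P-1: ψ = P/(ρg) = 735×1000 / (1000 × 9.81) = 74.92 m.
Total head at P-1: h = z + ψ = 283.83 + 74.92 = 358.75 m.
Total head at P-3: h = 367.61 m (water level in the piezometer is the total head).
Head difference: h(P-1) − h(P-3) = 358.75 − 367.61 = -8.86 m.
Hydraulic gradient: i = |Δh| / L = 8.86 / 32 = 0.277.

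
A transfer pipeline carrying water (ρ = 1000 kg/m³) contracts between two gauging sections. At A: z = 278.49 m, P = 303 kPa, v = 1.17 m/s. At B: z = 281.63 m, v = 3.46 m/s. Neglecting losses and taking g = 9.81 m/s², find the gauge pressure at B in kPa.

Pressure head at A: ψ₁ = P₁/(ρg) = 303×1000 / (1000 × 9.81) = 30.89 m.
Velocity heads: v₁²/2g = 1.17²/19.62 = 0.070 m; v₂²/2g = 3.46²/19.62 = 0.610 m.
Total head H = z₁ + ψ₁ + v₁²/2g = 278.49 + 30.89 + 0.070 = 309.45 m.
ψ₂ = H − z₂ − v₂²/2g = 309.45 − 281.63 − 0.610 = 27.21 m.
P₂ = ρgψ₂ = 1000 × 9.81 × 27.21 ≈ 267 kPa.

P₂ ≈ 267 kPa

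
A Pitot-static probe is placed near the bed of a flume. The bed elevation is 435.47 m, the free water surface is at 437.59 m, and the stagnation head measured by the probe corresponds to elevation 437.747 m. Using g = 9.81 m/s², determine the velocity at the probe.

v ≈ 1.76 m/s

Near the bed, under hydrostatic conditions, the piezometric head (z + ψ) equals the free-surface elevation, 437.59 m.
Velocity head = total − piezometric = 437.747 − 437.59 = 0.157 m.
v = √(2g·h_v) = √(2 × 9.81 × 0.157) = 1.76 m/s.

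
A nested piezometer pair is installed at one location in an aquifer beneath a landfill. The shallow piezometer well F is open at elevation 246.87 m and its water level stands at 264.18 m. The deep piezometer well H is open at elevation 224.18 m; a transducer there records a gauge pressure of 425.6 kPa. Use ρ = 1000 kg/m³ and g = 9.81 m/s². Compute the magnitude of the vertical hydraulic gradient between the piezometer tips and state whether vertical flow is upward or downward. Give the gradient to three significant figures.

|i_v| ≈ 0.149; vertical flow is upward

Total head at well F: h = 264.18 m (water level in the standpipe).
Pressure head at well H: ψ = P/(ρg) = 425.6×1000 / (1000 × 9.81) = 43.38 m.
Total head at well H: h = z + ψ = 224.18 + 43.38 = 267.56 m.
Δh = h(well F) − h(well H) = 264.18 − 267.56 = -3.38 m.
Vertical separation Δz = 246.87 − 224.18 = 22.69 m.
|i_v| = |Δh| / Δz = 3.38 / 22.69 = 0.149.
Head is higher in the deep piezometer, so vertical flow is upward (discharge condition).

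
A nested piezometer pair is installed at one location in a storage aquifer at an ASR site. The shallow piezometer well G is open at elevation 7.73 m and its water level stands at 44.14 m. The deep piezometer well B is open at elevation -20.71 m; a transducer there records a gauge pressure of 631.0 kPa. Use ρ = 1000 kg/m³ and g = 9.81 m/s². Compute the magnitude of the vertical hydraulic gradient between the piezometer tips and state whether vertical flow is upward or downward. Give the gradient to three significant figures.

|i_v| ≈ 0.0186; vertical flow is downward

Total head at well G: h = 44.14 m (water level in the standpipe).
Pressure head at well B: ψ = P/(ρg) = 631.0×1000 / (1000 × 9.81) = 64.32 m.
Total head at well B: h = z + ψ = -20.71 + 64.32 = 43.61 m.
Δh = h(well G) − h(well B) = 44.14 − 43.61 = 0.53 m.
Vertical separation Δz = 7.73 − (-20.71) = 28.44 m.
|i_v| = |Δh| / Δz = 0.53 / 28.44 = 0.0186.
Head is higher in the shallow piezometer, so vertical flow is downward (recharge condition).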